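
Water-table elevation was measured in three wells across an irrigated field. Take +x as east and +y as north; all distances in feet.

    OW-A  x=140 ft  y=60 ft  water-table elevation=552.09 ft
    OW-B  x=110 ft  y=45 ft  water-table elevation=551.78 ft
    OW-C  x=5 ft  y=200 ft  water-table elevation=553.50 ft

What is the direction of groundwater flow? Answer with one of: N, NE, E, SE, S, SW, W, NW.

S

Taking OW-A as reference: OW-B−OW-A = (-30, -15, -0.31); OW-C−OW-A = (-135, 140, +1.41).
Determinant of the coordinate differences = (-30)·140 − (-135)·(-15) = -6225.
∂h/∂x = [(-0.31)·140 − (+1.41)·(-15)] / -6225 = +0.003574
∂h/∂y = [(-30)·(+1.41) − (-135)·(-0.31)] / -6225 = +0.01352
Flow = −∇h = (-0.003574 east, -0.01352 north), which points south.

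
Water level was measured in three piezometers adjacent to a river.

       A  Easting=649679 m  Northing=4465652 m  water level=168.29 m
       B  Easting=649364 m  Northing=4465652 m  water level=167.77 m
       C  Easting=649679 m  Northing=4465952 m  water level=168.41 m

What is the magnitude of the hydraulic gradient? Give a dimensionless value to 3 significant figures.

∂h/∂x = (167.77 − 168.29) / (649364 − 649679) = +0.001651
∂h/∂y = (168.41 − 168.29) / (4465952 − 4465652) = +0.0004000
|∇h| = √(0.001651² + 0.0004000²) = 0.001699

0.00170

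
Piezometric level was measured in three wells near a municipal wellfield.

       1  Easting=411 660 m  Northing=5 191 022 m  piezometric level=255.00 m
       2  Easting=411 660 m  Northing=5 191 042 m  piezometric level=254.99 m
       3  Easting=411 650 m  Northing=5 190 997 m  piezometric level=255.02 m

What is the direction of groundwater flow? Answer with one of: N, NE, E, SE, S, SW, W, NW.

NE

With h = a·x + b·y + c and 1 as origin, the differences give:
  0·a + 20·b = -0.01
  (-10)·a + (-25)·b = +0.02
Eliminate b (×(-25) and ×20, subtract): 200·a = -0.150 → a = ∂h/∂x = -0.0007500
Back-substitute: b = ∂h/∂y = -0.0005000.
Flow = −∇h = (+0.0007500 east, +0.0005000 north), which points northeast.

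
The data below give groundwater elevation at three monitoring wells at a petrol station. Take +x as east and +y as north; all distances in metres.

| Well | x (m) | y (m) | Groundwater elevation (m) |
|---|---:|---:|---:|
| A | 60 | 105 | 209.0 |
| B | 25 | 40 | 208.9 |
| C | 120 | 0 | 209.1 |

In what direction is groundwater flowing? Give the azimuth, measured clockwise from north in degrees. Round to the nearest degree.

262°

Three-point gradient (reference A): Δ to B = (-35, -65, -0.1), Δ to C = (60, -105, +0.1).
∂h/∂x = +0.002244, ∂h/∂y = +0.0003300 (det = 7575).
Flow direction (−∇h) has components (-0.002244 E, -0.0003300 N).
Azimuth = atan2(E, N) = atan2(-0.002244, -0.0003300) = 261.6° ≈ 262°.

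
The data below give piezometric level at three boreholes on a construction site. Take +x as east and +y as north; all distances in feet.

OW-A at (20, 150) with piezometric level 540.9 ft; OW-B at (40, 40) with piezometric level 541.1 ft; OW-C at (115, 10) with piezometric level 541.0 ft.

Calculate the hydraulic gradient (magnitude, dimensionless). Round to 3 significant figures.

Differences from OW-A: to OW-B (Δx, Δy, Δh) = (20, -110, +0.2); to OW-C = (95, -140, +0.1).
Solve a·Δx + b·Δy = Δh: det = 20·(-140) − 95·(-110) = 7650.
∂h/∂x = [(+0.2)·(-140) − (+0.1)·(-110)] / 7650 = -0.002222
∂h/∂y = [20·(+0.1) − 95·(+0.2)] / 7650 = -0.002222
|∇h| = √(-0.002222² + -0.002222²) = 0.003142

0.00314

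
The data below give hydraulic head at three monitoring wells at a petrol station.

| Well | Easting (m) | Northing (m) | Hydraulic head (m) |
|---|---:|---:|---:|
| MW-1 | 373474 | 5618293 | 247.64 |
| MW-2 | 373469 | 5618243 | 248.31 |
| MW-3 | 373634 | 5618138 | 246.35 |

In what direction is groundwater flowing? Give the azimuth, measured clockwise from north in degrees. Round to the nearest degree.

With h = a·x + b·y + c and MW-1 as origin, the differences give:
  (-5)·a + (-50)·b = +0.67
  160·a + (-155)·b = -1.29
Eliminate b (×(-155) and ×(-50), subtract): 8775·a = -168.350 → a = ∂h/∂x = -0.01919
Back-substitute: b = ∂h/∂y = -0.01148.
Flow direction (−∇h) has components (+0.01919 E, +0.01148 N).
Azimuth = atan2(E, N) = atan2(+0.01919, +0.01148) = 59.1° ≈ 059°.

059°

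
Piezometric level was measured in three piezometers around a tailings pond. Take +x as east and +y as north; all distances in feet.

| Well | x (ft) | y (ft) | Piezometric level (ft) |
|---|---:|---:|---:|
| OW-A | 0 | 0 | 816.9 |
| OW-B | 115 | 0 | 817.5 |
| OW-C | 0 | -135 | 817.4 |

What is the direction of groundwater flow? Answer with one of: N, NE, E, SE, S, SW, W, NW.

NW

∂h/∂x = (817.5 − 816.9) / (115 − 0) = +0.005217
∂h/∂y = (817.4 − 816.9) / (-135 − 0) = -0.003704
Flow = −∇h = (-0.005217 east, +0.003704 north), which points northwest.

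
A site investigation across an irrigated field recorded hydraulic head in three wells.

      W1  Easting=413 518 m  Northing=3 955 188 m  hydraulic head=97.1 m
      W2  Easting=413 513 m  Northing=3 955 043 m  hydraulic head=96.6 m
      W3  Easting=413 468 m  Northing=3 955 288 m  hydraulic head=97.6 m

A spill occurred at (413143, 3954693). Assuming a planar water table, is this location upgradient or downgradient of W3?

Taking W1 as reference: W2−W1 = (-5, -145, -0.5); W3−W1 = (-50, 100, +0.5).
Determinant of the coordinate differences = (-5)·100 − (-50)·(-145) = -7750.
∂h/∂x = [(-0.5)·100 − (+0.5)·(-145)] / -7750 = -0.002903
∂h/∂y = [(-5)·(+0.5) − (-50)·(-0.5)] / -7750 = +0.003548
Head at (413143, 3954693) = 97.1 + (-0.002903)·(-375) + (+0.003548)·(-495) = 96.43 m.
That is lower than the 97.6 m at W3, so the point is downgradient.

downgradient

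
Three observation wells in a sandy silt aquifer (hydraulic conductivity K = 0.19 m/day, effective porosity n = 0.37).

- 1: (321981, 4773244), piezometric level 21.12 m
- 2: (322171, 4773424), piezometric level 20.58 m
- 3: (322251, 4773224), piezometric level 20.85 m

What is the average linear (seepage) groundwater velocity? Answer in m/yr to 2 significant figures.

0.40 m/yr

With h = a·x + b·y + c and 1 as origin, the differences give:
  190·a + 180·b = -0.54
  270·a + (-20)·b = -0.27
Eliminate b (×(-20) and ×180, subtract): -52400·a = 59.400 → a = ∂h/∂x = -0.001134
Back-substitute: b = ∂h/∂y = -0.001803.
|∇h| = √(-0.001134² + -0.001803²) = 0.00213
Seepage velocity v = K·i/n = 0.19 × 0.00213 / 0.37 = 0.001094 m/day = 0.3996 m/yr.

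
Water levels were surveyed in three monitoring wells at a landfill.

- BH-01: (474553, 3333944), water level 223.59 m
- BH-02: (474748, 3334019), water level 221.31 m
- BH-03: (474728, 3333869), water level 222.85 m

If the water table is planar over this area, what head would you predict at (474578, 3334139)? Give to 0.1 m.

221.6 m

Differences from BH-01: to BH-02 (Δx, Δy, Δh) = (195, 75, -2.28); to BH-03 = (175, -75, -0.74).
Determinant of the coordinate differences = 195·(-75) − 175·75 = -27750.
∂h/∂x = [(-2.28)·(-75) − (-0.74)·75] / -27750 = -0.008162
∂h/∂y = [195·(-0.74) − 175·(-2.28)] / -27750 = -0.009178
h(474578, 3334139) = 223.59 + (-0.008162)·(25) + (-0.009178)·(195) = 223.59 -0.204 -1.790 = 221.596 m.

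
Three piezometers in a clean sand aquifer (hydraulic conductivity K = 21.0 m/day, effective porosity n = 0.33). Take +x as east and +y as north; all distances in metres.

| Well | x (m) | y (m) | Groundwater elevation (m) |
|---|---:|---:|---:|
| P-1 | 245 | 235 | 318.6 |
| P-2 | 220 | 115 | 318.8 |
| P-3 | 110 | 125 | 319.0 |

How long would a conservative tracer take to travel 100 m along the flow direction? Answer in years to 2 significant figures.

1.9 years

Taking P-1 as reference: P-2−P-1 = (-25, -120, +0.2); P-3−P-1 = (-135, -110, +0.4).
Solve a·Δx + b·Δy = Δh: det = (-25)·(-110) − (-135)·(-120) = -13450.
∂h/∂x = [(+0.2)·(-110) − (+0.4)·(-120)] / -13450 = -0.001933
∂h/∂y = [(-25)·(+0.4) − (-135)·(+0.2)] / -13450 = -0.001264
|∇h| = √(-0.001933² + -0.001264²) = 0.00231
Seepage velocity v = K·i/n = 21.0 × 0.00231 / 0.33 = 0.147 m/day.
t = 100 / 0.147 = 680.3 days = 1.86 years.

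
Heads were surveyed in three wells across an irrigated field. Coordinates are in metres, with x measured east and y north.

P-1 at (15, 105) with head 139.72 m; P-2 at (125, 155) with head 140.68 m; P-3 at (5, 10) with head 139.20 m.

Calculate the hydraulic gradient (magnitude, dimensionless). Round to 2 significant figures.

0.0081

With h = a·x + b·y + c and P-1 as origin, the differences give:
  110·a + 50·b = +0.96
  (-10)·a + (-95)·b = -0.52
Eliminate b (×(-95) and ×50, subtract): -9950·a = -65.200 → a = ∂h/∂x = +0.006553
Back-substitute: b = ∂h/∂y = +0.004784.
|∇h| = √(0.006553² + 0.004784²) = 0.008113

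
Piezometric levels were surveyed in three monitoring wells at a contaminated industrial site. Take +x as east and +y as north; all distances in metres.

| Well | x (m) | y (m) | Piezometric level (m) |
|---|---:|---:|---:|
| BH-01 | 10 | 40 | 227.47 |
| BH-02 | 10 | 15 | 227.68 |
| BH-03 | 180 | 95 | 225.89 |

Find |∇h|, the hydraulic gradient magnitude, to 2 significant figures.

Differences from BH-01: to BH-02 (Δx, Δy, Δh) = (0, -25, +0.21); to BH-03 = (170, 55, -1.58).
Solve a·Δx + b·Δy = Δh: det = 0·55 − 170·(-25) = 4250.
∂h/∂x = [(+0.21)·55 − (-1.58)·(-25)] / 4250 = -0.006576
∂h/∂y = [0·(-1.58) − 170·(+0.21)] / 4250 = -0.008400
|∇h| = √(-0.006576² + -0.008400²) = 0.01067

0.011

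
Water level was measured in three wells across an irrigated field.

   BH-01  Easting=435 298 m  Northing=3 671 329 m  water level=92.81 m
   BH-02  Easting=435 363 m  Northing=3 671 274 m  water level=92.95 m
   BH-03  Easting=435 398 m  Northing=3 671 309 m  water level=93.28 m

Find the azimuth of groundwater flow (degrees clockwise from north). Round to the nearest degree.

Taking BH-01 as reference: BH-02−BH-01 = (65, -55, +0.14); BH-03−BH-01 = (100, -20, +0.47).
Determinant of the coordinate differences = 65·(-20) − 100·(-55) = 4200.
∂h/∂x = [(+0.14)·(-20) − (+0.47)·(-55)] / 4200 = +0.005488
∂h/∂y = [65·(+0.47) − 100·(+0.14)] / 4200 = +0.003940
Flow direction (−∇h) has components (-0.005488 E, -0.003940 N).
Azimuth = atan2(E, N) = atan2(-0.005488, -0.003940) = 234.3° ≈ 234°.

234°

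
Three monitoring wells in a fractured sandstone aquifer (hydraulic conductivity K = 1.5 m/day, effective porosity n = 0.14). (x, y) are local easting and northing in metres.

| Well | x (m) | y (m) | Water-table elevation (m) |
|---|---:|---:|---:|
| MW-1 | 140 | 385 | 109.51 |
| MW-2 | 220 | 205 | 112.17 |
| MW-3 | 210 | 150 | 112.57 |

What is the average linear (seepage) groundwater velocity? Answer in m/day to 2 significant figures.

0.16 m/day

With h = a·x + b·y + c and MW-1 as origin, the differences give:
  80·a + (-180)·b = +2.66
  70·a + (-235)·b = +3.06
Eliminate b (×(-235) and ×(-180), subtract): -6200·a = -74.300 → a = ∂h/∂x = +0.01198
Back-substitute: b = ∂h/∂y = -0.009452.
|∇h| = √(0.01198² + -0.009452²) = 0.01526
Seepage velocity v = K·i/n = 1.5 × 0.01526 / 0.14 = 0.1635 m/day.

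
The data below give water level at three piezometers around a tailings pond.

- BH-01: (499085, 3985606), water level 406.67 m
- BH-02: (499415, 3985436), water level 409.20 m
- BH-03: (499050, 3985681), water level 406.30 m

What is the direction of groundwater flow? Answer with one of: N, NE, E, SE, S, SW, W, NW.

W

Taking BH-01 as reference: BH-02−BH-01 = (330, -170, +2.53); BH-03−BH-01 = (-35, 75, -0.37).
Determinant of the coordinate differences = 330·75 − (-35)·(-170) = 18800.
∂h/∂x = [(+2.53)·75 − (-0.37)·(-170)] / 18800 = +0.006747
∂h/∂y = [330·(-0.37) − (-35)·(+2.53)] / 18800 = -0.001785
Flow = −∇h = (-0.006747 east, +0.001785 north), which points west.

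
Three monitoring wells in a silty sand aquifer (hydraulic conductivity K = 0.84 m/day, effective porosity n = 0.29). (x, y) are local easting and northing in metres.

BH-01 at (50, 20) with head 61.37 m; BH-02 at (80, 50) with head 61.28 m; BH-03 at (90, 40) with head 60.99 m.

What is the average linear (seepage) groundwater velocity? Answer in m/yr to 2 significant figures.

Differences from BH-01: to BH-02 (Δx, Δy, Δh) = (30, 30, -0.09); to BH-03 = (40, 20, -0.38).
Solve a·Δx + b·Δy = Δh: det = 30·20 − 40·30 = -600.
∂h/∂x = [(-0.09)·20 − (-0.38)·30] / -600 = -0.01600
∂h/∂y = [30·(-0.38) − 40·(-0.09)] / -600 = +0.01300
|∇h| = √(-0.01600² + 0.01300²) = 0.02062
Seepage velocity v = K·i/n = 0.84 × 0.02062 / 0.29 = 0.05973 m/day = 21.82 m/yr.

22 m/yr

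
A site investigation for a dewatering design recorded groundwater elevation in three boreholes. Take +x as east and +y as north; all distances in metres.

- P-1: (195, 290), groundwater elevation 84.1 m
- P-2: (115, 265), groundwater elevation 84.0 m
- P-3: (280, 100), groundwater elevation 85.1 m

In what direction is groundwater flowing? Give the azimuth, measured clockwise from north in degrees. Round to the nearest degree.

328°

Three-point gradient (reference P-1): Δ to P-2 = (-80, -25, -0.1), Δ to P-3 = (85, -190, +1.0).
∂h/∂x = +0.002540, ∂h/∂y = -0.004127 (det = 17325).
Flow direction (−∇h) has components (-0.002540 E, +0.004127 N).
Azimuth = atan2(E, N) = atan2(-0.002540, +0.004127) = 328.4° ≈ 328°.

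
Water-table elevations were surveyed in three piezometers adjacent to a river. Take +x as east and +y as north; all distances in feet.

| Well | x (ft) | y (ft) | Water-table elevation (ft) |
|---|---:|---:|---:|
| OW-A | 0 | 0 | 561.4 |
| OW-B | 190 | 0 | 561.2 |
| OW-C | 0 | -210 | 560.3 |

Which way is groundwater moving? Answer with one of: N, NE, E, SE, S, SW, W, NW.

∂h/∂x = (561.2 − 561.4) / (190 − 0) = -0.001053
∂h/∂y = (560.3 − 561.4) / (-210 − 0) = +0.005238
Flow = −∇h = (+0.001053 east, -0.005238 north), which points south.

S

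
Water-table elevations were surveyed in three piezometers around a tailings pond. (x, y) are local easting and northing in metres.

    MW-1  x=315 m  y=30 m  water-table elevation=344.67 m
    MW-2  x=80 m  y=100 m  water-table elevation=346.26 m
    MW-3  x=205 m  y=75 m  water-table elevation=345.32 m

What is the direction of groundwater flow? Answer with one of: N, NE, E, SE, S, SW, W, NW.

NE

Taking MW-1 as reference: MW-2−MW-1 = (-235, 70, +1.59); MW-3−MW-1 = (-110, 45, +0.65).
Determinant of the coordinate differences = (-235)·45 − (-110)·70 = -2875.
∂h/∂x = [(+1.59)·45 − (+0.65)·70] / -2875 = -0.009061
∂h/∂y = [(-235)·(+0.65) − (-110)·(+1.59)] / -2875 = -0.007704
Flow = −∇h = (+0.009061 east, +0.007704 north), which points northeast.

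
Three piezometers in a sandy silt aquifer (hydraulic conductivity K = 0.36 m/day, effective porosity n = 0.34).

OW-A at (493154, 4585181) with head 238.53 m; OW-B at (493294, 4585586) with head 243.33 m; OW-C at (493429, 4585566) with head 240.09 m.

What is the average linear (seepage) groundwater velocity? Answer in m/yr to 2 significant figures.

11 m/yr

Differences from OW-A: to OW-B (Δx, Δy, Δh) = (140, 405, +4.80); to OW-C = (275, 385, +1.56).
Determinant of the coordinate differences = 140·385 − 275·405 = -57475.
∂h/∂x = [(+4.80)·385 − (+1.56)·405] / -57475 = -0.02116
∂h/∂y = [140·(+1.56) − 275·(+4.80)] / -57475 = +0.01917
|∇h| = √(-0.02116² + 0.01917²) = 0.02855
Seepage velocity v = K·i/n = 0.36 × 0.02855 / 0.34 = 0.03023 m/day = 11.04 m/yr.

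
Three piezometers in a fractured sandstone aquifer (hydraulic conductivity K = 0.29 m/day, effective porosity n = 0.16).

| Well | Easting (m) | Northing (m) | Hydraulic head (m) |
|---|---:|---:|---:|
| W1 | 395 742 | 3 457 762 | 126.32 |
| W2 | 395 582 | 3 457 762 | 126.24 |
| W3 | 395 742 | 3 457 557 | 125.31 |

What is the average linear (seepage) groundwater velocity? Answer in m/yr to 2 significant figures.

∂h/∂x = (126.24 − 126.32) / (395582 − 395742) = +0.0005000
∂h/∂y = (125.31 − 126.32) / (3457557 − 3457762) = +0.004927
|∇h| = √(0.0005000² + 0.004927²) = 0.004952
Seepage velocity v = K·i/n = 0.29 × 0.004952 / 0.16 = 0.008975 m/day = 3.278 m/yr.

3.3 m/yr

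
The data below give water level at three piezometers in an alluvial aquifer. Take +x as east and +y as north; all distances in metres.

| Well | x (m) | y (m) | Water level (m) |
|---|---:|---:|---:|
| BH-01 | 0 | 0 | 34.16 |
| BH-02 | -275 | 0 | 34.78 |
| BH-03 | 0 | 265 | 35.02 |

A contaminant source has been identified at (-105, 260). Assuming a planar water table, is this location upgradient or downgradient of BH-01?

upgradient

∂h/∂x = (34.78 − 34.16) / (-275 − 0) = -0.002255
∂h/∂y = (35.02 − 34.16) / (265 − 0) = +0.003245
Head at (-105, 260) = 34.16 + (-0.002255)·(-105) + (+0.003245)·(260) = 35.24 m.
That is higher than the 34.16 m at BH-01, so the point is upgradient.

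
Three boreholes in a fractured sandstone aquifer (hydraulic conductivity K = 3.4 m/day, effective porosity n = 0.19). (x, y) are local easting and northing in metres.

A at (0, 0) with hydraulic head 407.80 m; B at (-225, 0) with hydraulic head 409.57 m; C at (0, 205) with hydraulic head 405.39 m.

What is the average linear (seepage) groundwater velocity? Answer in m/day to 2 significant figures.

∂h/∂x = (409.57 − 407.80) / (-225 − 0) = -0.007867
∂h/∂y = (405.39 − 407.80) / (205 − 0) = -0.01176
|∇h| = √(-0.007867² + -0.01176²) = 0.01415
Seepage velocity v = K·i/n = 3.4 × 0.01415 / 0.19 = 0.2532 m/day.

0.25 m/day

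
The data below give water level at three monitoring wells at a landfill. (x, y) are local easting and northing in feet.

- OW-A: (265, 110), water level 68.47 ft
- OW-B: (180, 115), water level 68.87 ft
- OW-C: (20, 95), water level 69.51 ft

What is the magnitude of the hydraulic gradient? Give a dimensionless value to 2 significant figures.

0.0059

Taking OW-A as reference: OW-B−OW-A = (-85, 5, +0.40); OW-C−OW-A = (-245, -15, +1.04).
Determinant of the coordinate differences = (-85)·(-15) − (-245)·5 = 2500.
∂h/∂x = [(+0.40)·(-15) − (+1.04)·5] / 2500 = -0.004480
∂h/∂y = [(-85)·(+1.04) − (-245)·(+0.40)] / 2500 = +0.003840
|∇h| = √(-0.004480² + 0.003840²) = 0.005901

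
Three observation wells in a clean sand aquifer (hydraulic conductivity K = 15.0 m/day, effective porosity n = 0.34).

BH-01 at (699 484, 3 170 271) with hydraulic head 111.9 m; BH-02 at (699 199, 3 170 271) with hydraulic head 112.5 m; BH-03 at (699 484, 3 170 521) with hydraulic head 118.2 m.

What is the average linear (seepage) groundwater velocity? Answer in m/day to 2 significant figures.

∂h/∂x = (112.5 − 111.9) / (699199 − 699484) = -0.002105
∂h/∂y = (118.2 − 111.9) / (3170521 − 3170271) = +0.02520
|∇h| = √(-0.002105² + 0.02520²) = 0.02529
Seepage velocity v = K·i/n = 15.0 × 0.02529 / 0.34 = 1.116 m/day.

1.1 m/day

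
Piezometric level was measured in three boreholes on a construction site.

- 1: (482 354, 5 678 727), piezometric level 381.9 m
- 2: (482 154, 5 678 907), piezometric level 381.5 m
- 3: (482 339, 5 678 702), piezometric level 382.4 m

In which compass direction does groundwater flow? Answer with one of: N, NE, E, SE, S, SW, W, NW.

NE

With h = a·x + b·y + c and 1 as origin, the differences give:
  (-200)·a + 180·b = -0.4
  (-15)·a + (-25)·b = +0.5
Eliminate b (×(-25) and ×180, subtract): 7700·a = -80.00 → a = ∂h/∂x = -0.01039
Back-substitute: b = ∂h/∂y = -0.01377.
Flow = −∇h = (+0.01039 east, +0.01377 north), which points northeast.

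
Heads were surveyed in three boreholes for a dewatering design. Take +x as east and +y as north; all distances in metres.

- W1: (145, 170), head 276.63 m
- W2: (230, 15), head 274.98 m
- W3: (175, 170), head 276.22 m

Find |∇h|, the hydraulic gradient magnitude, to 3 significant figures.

0.0140

With h = a·x + b·y + c and W1 as origin, the differences give:
  85·a + (-155)·b = -1.65
  30·a + 0·b = -0.41
Eliminate b (×0 and ×(-155), subtract): 4650·a = -63.550 → a = ∂h/∂x = -0.01367
Back-substitute: b = ∂h/∂y = +0.003151.
|∇h| = √(-0.01367² + 0.003151²) = 0.01403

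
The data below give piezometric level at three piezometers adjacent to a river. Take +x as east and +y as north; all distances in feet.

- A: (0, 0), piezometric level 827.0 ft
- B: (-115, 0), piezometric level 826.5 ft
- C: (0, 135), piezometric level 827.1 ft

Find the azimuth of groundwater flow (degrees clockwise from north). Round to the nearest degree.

∂h/∂x = (826.5 − 827.0) / (-115 − 0) = +0.004348
∂h/∂y = (827.1 − 827.0) / (135 − 0) = +0.0007407
Flow direction (−∇h) has components (-0.004348 E, -0.0007407 N).
Azimuth = atan2(E, N) = atan2(-0.004348, -0.0007407) = 260.3° ≈ 260°.

260°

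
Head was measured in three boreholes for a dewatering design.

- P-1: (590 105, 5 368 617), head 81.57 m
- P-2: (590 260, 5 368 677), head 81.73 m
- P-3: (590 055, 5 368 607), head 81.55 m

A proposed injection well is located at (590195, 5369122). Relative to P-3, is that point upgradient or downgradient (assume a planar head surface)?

Differences from P-1: to P-2 (Δx, Δy, Δh) = (155, 60, +0.16); to P-3 = (-50, -10, -0.02).
Solve a·Δx + b·Δy = Δh: det = 155·(-10) − (-50)·60 = 1450.
∂h/∂x = [(+0.16)·(-10) − (-0.02)·60] / 1450 = -0.0002759
∂h/∂y = [155·(-0.02) − (-50)·(+0.16)] / 1450 = +0.003379
Head at (590195, 5369122) = 81.57 + (-0.0002759)·(90) + (+0.003379)·(505) = 83.25 m.
That is higher than the 81.55 m at P-3, so the point is upgradient.

upgradient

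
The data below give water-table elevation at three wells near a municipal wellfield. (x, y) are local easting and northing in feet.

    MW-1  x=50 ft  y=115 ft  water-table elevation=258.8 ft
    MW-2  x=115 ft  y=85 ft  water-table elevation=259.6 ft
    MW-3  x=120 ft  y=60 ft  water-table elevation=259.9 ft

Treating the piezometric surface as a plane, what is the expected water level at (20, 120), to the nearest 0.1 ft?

258.5 ft

Taking MW-1 as reference: MW-2−MW-1 = (65, -30, +0.8); MW-3−MW-1 = (70, -55, +1.1).
Solve a·Δx + b·Δy = Δh: det = 65·(-55) − 70·(-30) = -1475.
∂h/∂x = [(+0.8)·(-55) − (+1.1)·(-30)] / -1475 = +0.007458
∂h/∂y = [65·(+1.1) − 70·(+0.8)] / -1475 = -0.01051
h(20, 120) = 258.8 + (+0.007458)·(-30) + (-0.01051)·(5) = 258.8 -0.224 -0.053 = 258.524 ft.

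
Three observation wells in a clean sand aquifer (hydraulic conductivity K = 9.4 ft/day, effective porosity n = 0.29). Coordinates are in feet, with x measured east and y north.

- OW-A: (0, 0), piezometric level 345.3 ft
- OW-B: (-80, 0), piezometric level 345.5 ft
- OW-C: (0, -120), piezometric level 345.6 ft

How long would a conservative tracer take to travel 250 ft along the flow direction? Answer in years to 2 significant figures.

∂h/∂x = (345.5 − 345.3) / (-80 − 0) = -0.002500
∂h/∂y = (345.6 − 345.3) / (-120 − 0) = -0.002500
|∇h| = √(-0.002500² + -0.002500²) = 0.003536
Seepage velocity v = K·i/n = 9.4 × 0.003536 / 0.29 = 0.1146 ft/day.
t = 250 / 0.1146 = 2182 days = 5.97 years.

6.0 years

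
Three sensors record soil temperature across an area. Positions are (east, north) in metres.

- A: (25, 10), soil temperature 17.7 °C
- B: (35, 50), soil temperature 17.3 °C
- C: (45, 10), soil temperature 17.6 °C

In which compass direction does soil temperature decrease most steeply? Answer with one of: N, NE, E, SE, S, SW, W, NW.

With T = a·x + b·y + c and A as origin, the differences give:
  10·a + 40·b = -0.4
  20·a + 0·b = -0.1
Eliminate b (×0 and ×40, subtract): -800·a = 4.00 → a = ∂T/∂x = -0.005000
Back-substitute: b = ∂T/∂y = -0.008750.
Steepest decrease is along −∇f = (+0.005000 E, +0.008750 N) → northeast.

NE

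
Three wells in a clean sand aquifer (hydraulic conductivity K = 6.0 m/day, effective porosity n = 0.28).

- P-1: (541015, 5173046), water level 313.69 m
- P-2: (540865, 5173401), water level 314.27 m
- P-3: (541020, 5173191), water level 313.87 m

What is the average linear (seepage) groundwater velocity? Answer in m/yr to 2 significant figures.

12 m/yr

Three-point gradient (reference P-1): Δ to P-2 = (-150, 355, +0.58), Δ to P-3 = (5, 145, +0.18).
∂h/∂x = -0.0008587, ∂h/∂y = +0.001271 (det = -23525).
|∇h| = √(-0.0008587² + 0.001271²) = 0.001534
Seepage velocity v = K·i/n = 6.0 × 0.001534 / 0.28 = 0.03287 m/day = 12.01 m/yr.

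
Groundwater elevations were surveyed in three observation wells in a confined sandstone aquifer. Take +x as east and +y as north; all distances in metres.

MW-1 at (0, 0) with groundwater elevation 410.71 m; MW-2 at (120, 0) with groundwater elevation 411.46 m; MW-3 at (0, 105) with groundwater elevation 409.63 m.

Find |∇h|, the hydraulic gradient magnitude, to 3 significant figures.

∂h/∂x = (411.46 − 410.71) / (120 − 0) = +0.006250
∂h/∂y = (409.63 − 410.71) / (105 − 0) = -0.01029
|∇h| = √(0.006250² + -0.01029²) = 0.01204

0.0120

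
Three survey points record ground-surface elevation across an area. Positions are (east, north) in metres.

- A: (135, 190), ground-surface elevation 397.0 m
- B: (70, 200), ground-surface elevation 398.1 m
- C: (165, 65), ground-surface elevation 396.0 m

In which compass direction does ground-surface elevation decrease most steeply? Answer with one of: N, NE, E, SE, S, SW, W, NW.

Differences from A: to B (Δx, Δy, Δh) = (-65, 10, +1.1); to C = (30, -125, -1.0).
Determinant of the coordinate differences = (-65)·(-125) − 30·10 = 7825.
∂z/∂x = [(+1.1)·(-125) − (-1.0)·10] / 7825 = -0.01629
∂z/∂y = [(-65)·(-1.0) − 30·(+1.1)] / 7825 = +0.004089
Steepest decrease is along −∇f = (+0.01629 E, -0.004089 N) → east.

E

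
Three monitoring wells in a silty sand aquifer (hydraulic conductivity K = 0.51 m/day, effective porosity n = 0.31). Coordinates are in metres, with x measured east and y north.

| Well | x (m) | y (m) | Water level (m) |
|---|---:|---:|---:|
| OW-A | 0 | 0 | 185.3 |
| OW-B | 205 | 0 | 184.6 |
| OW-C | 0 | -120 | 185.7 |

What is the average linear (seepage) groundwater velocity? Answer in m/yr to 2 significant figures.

∂h/∂x = (184.6 − 185.3) / (205 − 0) = -0.003415
∂h/∂y = (185.7 − 185.3) / (-120 − 0) = -0.003333
|∇h| = √(-0.003415² + -0.003333²) = 0.004772
Seepage velocity v = K·i/n = 0.51 × 0.004772 / 0.31 = 0.007851 m/day = 2.868 m/yr.

2.9 m/yr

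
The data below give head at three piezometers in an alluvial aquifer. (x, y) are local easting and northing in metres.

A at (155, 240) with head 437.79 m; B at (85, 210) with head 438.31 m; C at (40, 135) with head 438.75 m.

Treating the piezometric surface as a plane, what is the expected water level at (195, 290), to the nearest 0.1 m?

With h = a·x + b·y + c and A as origin, the differences give:
  (-70)·a + (-30)·b = +0.52
  (-115)·a + (-105)·b = +0.96
Eliminate b (×(-105) and ×(-30), subtract): 3900·a = -25.800 → a = ∂h/∂x = -0.006615
Back-substitute: b = ∂h/∂y = -0.001897.
h(195, 290) = 437.79 + (-0.006615)·(40) + (-0.001897)·(50) = 437.79 -0.265 -0.095 = 437.431 m.

437.4 m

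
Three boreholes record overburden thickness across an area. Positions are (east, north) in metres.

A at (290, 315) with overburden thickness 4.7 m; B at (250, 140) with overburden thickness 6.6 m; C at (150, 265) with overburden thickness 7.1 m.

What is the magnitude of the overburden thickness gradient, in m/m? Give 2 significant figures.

Differences from A: to B (Δx, Δy, Δh) = (-40, -175, +1.9); to C = (-140, -50, +2.4).
Determinant of the coordinate differences = (-40)·(-50) − (-140)·(-175) = -22500.
∂d/∂x = [(+1.9)·(-50) − (+2.4)·(-175)] / -22500 = -0.01444
∂d/∂y = [(-40)·(+2.4) − (-140)·(+1.9)] / -22500 = -0.007556
|∇f| = √(-0.01444² + -0.007556²) = 0.0163 m/m

0.016 m/m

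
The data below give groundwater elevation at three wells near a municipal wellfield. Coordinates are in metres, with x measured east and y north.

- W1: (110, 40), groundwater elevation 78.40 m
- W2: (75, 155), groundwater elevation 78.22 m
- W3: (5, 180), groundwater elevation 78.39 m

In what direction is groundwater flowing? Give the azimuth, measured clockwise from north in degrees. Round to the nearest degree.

052°

With h = a·x + b·y + c and W1 as origin, the differences give:
  (-35)·a + 115·b = -0.18
  (-105)·a + 140·b = -0.01
Eliminate b (×140 and ×115, subtract): 7175·a = -24.050 → a = ∂h/∂x = -0.003352
Back-substitute: b = ∂h/∂y = -0.002585.
Flow direction (−∇h) has components (+0.003352 E, +0.002585 N).
Azimuth = atan2(E, N) = atan2(+0.003352, +0.002585) = 52.4° ≈ 052°.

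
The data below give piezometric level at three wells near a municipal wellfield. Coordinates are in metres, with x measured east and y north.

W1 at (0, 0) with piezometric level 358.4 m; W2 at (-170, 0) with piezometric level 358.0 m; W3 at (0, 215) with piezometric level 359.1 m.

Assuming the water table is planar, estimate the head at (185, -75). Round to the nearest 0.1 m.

358.6 m

∂h/∂x = (358.0 − 358.4) / (-170 − 0) = +0.002353
∂h/∂y = (359.1 − 358.4) / (215 − 0) = +0.003256
h(185, -75) = 358.4 + (+0.002353)·(185) + (+0.003256)·(-75) = 358.4 +0.435 -0.244 = 358.591 m.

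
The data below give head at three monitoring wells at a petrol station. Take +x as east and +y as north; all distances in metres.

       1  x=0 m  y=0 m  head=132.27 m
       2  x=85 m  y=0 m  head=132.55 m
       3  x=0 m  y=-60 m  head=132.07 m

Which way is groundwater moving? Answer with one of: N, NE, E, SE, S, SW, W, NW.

∂h/∂x = (132.55 − 132.27) / (85 − 0) = +0.003294
∂h/∂y = (132.07 − 132.27) / (-60 − 0) = +0.003333
Flow = −∇h = (-0.003294 east, -0.003333 north), which points southwest.

SW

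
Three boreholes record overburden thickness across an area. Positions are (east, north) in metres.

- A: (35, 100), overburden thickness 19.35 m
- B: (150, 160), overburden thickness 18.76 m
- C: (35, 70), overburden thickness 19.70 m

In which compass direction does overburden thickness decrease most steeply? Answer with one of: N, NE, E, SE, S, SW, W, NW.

N

Differences from A: to B (Δx, Δy, Δh) = (115, 60, -0.59); to C = (0, -30, +0.35).
Solve a·Δx + b·Δy = Δd: det = 115·(-30) − 0·60 = -3450.
∂d/∂x = [(-0.59)·(-30) − (+0.35)·60] / -3450 = +0.0009565
∂d/∂y = [115·(+0.35) − 0·(-0.59)] / -3450 = -0.01167
Steepest decrease is along −∇f = (-0.0009565 E, +0.01167 N) → north.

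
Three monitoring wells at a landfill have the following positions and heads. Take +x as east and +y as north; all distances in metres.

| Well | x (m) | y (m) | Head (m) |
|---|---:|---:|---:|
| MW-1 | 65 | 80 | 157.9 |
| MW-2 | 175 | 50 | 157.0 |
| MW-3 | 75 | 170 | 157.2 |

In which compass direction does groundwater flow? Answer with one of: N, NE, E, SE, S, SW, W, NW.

NE

Taking MW-1 as reference: MW-2−MW-1 = (110, -30, -0.9); MW-3−MW-1 = (10, 90, -0.7).
Determinant of the coordinate differences = 110·90 − 10·(-30) = 10200.
∂h/∂x = [(-0.9)·90 − (-0.7)·(-30)] / 10200 = -0.01000
∂h/∂y = [110·(-0.7) − 10·(-0.9)] / 10200 = -0.006667
Flow = −∇h = (+0.01000 east, +0.006667 north), which points northeast.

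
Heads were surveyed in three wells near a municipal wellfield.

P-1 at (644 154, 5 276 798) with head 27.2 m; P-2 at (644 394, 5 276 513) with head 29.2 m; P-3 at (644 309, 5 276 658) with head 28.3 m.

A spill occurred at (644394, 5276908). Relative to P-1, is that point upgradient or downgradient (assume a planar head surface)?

Taking P-1 as reference: P-2−P-1 = (240, -285, +2.0); P-3−P-1 = (155, -140, +1.1).
Determinant of the coordinate differences = 240·(-140) − 155·(-285) = 10575.
∂h/∂x = [(+2.0)·(-140) − (+1.1)·(-285)] / 10575 = +0.003168
∂h/∂y = [240·(+1.1) − 155·(+2.0)] / 10575 = -0.004350
Head at (644394, 5276908) = 27.2 + (+0.003168)·(240) + (-0.004350)·(110) = 27.48 m.
That is higher than the 27.2 m at P-1, so the point is upgradient.

upgradient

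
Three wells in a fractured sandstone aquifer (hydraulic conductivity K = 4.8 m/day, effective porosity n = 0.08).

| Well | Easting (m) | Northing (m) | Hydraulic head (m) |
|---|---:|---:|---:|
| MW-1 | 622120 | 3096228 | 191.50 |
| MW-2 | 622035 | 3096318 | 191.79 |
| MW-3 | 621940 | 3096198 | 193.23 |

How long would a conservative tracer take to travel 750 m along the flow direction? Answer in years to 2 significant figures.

Differences from MW-1: to MW-2 (Δx, Δy, Δh) = (-85, 90, +0.29); to MW-3 = (-180, -30, +1.73).
Determinant of the coordinate differences = (-85)·(-30) − (-180)·90 = 18750.
∂h/∂x = [(+0.29)·(-30) − (+1.73)·90] / 18750 = -0.008768
∂h/∂y = [(-85)·(+1.73) − (-180)·(+0.29)] / 18750 = -0.005059
|∇h| = √(-0.008768² + -0.005059²) = 0.01012
Seepage velocity v = K·i/n = 4.8 × 0.01012 / 0.08 = 0.6072 m/day.
t = 750 / 0.6072 = 1235 days = 3.38 years.

3.4 years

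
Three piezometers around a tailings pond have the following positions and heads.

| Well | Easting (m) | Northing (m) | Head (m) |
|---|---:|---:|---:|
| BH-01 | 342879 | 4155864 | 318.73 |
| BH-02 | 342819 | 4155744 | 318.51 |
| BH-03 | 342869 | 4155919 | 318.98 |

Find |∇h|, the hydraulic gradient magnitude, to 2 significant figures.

0.0055

Three-point gradient (reference BH-01): Δ to BH-02 = (-60, -120, -0.22), Δ to BH-03 = (-10, 55, +0.25).
∂h/∂x = -0.003978, ∂h/∂y = +0.003822 (det = -4500).
|∇h| = √(-0.003978² + 0.003822²) = 0.005517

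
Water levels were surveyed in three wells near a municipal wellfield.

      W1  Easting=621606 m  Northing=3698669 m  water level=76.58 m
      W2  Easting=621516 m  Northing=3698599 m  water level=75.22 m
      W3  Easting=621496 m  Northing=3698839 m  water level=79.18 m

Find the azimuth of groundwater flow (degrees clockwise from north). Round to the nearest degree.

With h = a·x + b·y + c and W1 as origin, the differences give:
  (-90)·a + (-70)·b = -1.36
  (-110)·a + 170·b = +2.60
Eliminate b (×170 and ×(-70), subtract): -23000·a = -49.200 → a = ∂h/∂x = +0.002139
Back-substitute: b = ∂h/∂y = +0.01668.
Flow direction (−∇h) has components (-0.002139 E, -0.01668 N).
Azimuth = atan2(E, N) = atan2(-0.002139, -0.01668) = 187.3° ≈ 187°.

187°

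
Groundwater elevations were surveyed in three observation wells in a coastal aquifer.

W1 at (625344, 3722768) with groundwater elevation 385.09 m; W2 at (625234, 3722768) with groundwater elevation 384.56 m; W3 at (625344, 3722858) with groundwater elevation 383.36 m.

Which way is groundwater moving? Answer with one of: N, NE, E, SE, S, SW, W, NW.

N

∂h/∂x = (384.56 − 385.09) / (625234 − 625344) = +0.004818
∂h/∂y = (383.36 − 385.09) / (3722858 − 3722768) = -0.01922
Flow = −∇h = (-0.004818 east, +0.01922 north), which points north.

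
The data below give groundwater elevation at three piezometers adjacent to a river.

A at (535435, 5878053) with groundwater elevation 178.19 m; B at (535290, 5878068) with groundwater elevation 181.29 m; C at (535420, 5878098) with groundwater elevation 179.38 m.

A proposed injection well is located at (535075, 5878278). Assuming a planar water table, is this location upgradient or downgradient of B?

Three-point gradient (reference A): Δ to B = (-145, 15, +3.10), Δ to C = (-15, 45, +1.19).
∂h/∂x = -0.01931, ∂h/∂y = +0.02001 (det = -6300).
Head at (535075, 5878278) = 178.19 + (-0.01931)·(-360) + (+0.02001)·(225) = 189.64 m.
That is higher than the 181.29 m at B, so the point is upgradient.

upgradient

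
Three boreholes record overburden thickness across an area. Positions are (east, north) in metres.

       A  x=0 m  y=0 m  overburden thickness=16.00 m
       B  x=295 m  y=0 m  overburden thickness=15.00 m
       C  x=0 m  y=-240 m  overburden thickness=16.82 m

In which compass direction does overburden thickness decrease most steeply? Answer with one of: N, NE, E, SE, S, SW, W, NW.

NE

∂d/∂x = (15.00 − 16.00) / (295 − 0) = -0.003390
∂d/∂y = (16.82 − 16.00) / (-240 − 0) = -0.003417
Steepest decrease is along −∇f = (+0.003390 E, +0.003417 N) → northeast.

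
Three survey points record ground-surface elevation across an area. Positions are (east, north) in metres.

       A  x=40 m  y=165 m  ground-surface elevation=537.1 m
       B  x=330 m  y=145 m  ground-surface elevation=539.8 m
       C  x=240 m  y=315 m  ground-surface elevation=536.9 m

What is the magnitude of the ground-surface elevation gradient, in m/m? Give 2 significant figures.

0.015 m/m

Differences from A: to B (Δx, Δy, Δh) = (290, -20, +2.7); to C = (200, 150, -0.2).
Solve a·Δx + b·Δy = Δz: det = 290·150 − 200·(-20) = 47500.
∂z/∂x = [(+2.7)·150 − (-0.2)·(-20)] / 47500 = +0.008442
∂z/∂y = [290·(-0.2) − 200·(+2.7)] / 47500 = -0.01259
|∇f| = √(0.008442² + -0.01259²) = 0.01516 m/m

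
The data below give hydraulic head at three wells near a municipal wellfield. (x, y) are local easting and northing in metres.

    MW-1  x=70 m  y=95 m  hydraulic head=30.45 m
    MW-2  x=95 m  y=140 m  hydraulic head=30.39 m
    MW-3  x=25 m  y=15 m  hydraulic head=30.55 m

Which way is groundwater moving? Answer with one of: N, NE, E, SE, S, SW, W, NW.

Differences from MW-1: to MW-2 (Δx, Δy, Δh) = (25, 45, -0.06); to MW-3 = (-45, -80, +0.10).
Determinant of the coordinate differences = 25·(-80) − (-45)·45 = 25.
∂h/∂x = [(-0.06)·(-80) − (+0.10)·45] / 25 = +0.01200
∂h/∂y = [25·(+0.10) − (-45)·(-0.06)] / 25 = -0.008000
Flow = −∇h = (-0.01200 east, +0.008000 north), which points northwest.

NW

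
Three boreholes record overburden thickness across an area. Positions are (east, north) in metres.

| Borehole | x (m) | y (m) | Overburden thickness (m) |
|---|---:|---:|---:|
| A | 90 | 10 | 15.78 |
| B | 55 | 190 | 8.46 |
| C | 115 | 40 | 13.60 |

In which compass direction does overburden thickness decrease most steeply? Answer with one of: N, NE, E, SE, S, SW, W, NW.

NE

Taking A as reference: B−A = (-35, 180, -7.32); C−A = (25, 30, -2.18).
Determinant of the coordinate differences = (-35)·30 − 25·180 = -5550.
∂d/∂x = [(-7.32)·30 − (-2.18)·180] / -5550 = -0.03114
∂d/∂y = [(-35)·(-2.18) − 25·(-7.32)] / -5550 = -0.04672
Steepest decrease is along −∇f = (+0.03114 E, +0.04672 N) → northeast.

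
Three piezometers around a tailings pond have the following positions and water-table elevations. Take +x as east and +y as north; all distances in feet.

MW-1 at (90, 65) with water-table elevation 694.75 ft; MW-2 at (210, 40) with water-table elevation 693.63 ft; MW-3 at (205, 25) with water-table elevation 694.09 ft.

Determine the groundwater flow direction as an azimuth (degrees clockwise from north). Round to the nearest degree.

030°

Differences from MW-1: to MW-2 (Δx, Δy, Δh) = (120, -25, -1.12); to MW-3 = (115, -40, -0.66).
Solve a·Δx + b·Δy = Δh: det = 120·(-40) − 115·(-25) = -1925.
∂h/∂x = [(-1.12)·(-40) − (-0.66)·(-25)] / -1925 = -0.01470
∂h/∂y = [120·(-0.66) − 115·(-1.12)] / -1925 = -0.02577
Flow direction (−∇h) has components (+0.01470 E, +0.02577 N).
Azimuth = atan2(E, N) = atan2(+0.01470, +0.02577) = 29.7° ≈ 030°.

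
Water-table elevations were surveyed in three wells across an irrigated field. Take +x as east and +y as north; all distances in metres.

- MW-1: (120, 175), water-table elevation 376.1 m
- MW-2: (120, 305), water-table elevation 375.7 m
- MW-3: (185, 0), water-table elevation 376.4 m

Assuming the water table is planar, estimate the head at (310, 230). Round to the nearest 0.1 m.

Three-point gradient (reference MW-1): Δ to MW-2 = (0, 130, -0.4), Δ to MW-3 = (65, -175, +0.3).
∂h/∂x = -0.003669, ∂h/∂y = -0.003077 (det = -8450).
h(310, 230) = 376.1 + (-0.003669)·(190) + (-0.003077)·(55) = 376.1 -0.697 -0.169 = 375.234 m.

375.2 m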